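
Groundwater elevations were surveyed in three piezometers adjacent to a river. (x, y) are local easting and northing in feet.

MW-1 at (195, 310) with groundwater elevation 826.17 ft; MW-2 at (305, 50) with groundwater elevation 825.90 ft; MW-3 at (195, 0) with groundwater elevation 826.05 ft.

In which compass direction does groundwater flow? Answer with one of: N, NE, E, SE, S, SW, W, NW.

Differences from MW-1: to MW-2 (Δx, Δy, Δh) = (110, -260, -0.27); to MW-3 = (0, -310, -0.12).
Determinant of the coordinate differences = 110·(-310) − 0·(-260) = -34100.
∂h/∂x = [(-0.27)·(-310) − (-0.12)·(-260)] / -34100 = -0.001540
∂h/∂y = [110·(-0.12) − 0·(-0.27)] / -34100 = +0.0003871
Flow = −∇h = (+0.001540 east, -0.0003871 north), which points east.

E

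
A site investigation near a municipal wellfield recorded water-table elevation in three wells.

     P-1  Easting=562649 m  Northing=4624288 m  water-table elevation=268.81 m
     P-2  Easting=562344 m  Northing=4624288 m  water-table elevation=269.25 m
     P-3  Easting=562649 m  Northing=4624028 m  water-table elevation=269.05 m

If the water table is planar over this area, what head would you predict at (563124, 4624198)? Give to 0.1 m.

268.2 m

∂h/∂x = (269.25 − 268.81) / (562344 − 562649) = -0.001443
∂h/∂y = (269.05 − 268.81) / (4624028 − 4624288) = -0.0009231
h(563124, 4624198) = 268.81 + (-0.001443)·(475) + (-0.0009231)·(-90) = 268.81 -0.685 +0.083 = 268.208 m.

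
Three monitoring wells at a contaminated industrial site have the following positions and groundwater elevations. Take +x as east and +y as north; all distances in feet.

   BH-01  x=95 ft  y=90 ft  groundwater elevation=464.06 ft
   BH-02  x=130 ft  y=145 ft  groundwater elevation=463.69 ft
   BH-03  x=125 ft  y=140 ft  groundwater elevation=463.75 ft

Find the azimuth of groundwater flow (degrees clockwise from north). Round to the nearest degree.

Three-point gradient (reference BH-01): Δ to BH-02 = (35, 55, -0.37), Δ to BH-03 = (30, 50, -0.31).
∂h/∂x = -0.01450, ∂h/∂y = +0.002500 (det = 100).
Flow direction (−∇h) has components (+0.01450 E, -0.002500 N).
Azimuth = atan2(E, N) = atan2(+0.01450, -0.002500) = 99.8° ≈ 100°.

100°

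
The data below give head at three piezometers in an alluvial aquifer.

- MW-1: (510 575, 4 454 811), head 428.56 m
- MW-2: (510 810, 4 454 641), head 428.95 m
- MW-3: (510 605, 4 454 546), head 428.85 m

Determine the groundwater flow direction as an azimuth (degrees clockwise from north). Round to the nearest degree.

Differences from MW-1: to MW-2 (Δx, Δy, Δh) = (235, -170, +0.39); to MW-3 = (30, -265, +0.29).
Solve a·Δx + b·Δy = Δh: det = 235·(-265) − 30·(-170) = -57175.
∂h/∂x = [(+0.39)·(-265) − (+0.29)·(-170)] / -57175 = +0.0009453
∂h/∂y = [235·(+0.29) − 30·(+0.39)] / -57175 = -0.0009873
Flow direction (−∇h) has components (-0.0009453 E, +0.0009873 N).
Azimuth = atan2(E, N) = atan2(-0.0009453, +0.0009873) = 316.2° ≈ 316°.

316°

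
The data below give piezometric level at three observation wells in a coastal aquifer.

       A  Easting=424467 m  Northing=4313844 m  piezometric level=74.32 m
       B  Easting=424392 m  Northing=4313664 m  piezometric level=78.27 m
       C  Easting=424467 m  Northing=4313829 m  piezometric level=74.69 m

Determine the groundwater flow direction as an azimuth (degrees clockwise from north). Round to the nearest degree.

345°

Taking A as reference: B−A = (-75, -180, +3.95); C−A = (0, -15, +0.37).
Solve a·Δx + b·Δy = Δh: det = (-75)·(-15) − 0·(-180) = 1125.
∂h/∂x = [(+3.95)·(-15) − (+0.37)·(-180)] / 1125 = +0.006533
∂h/∂y = [(-75)·(+0.37) − 0·(+3.95)] / 1125 = -0.02467
Flow direction (−∇h) has components (-0.006533 E, +0.02467 N).
Azimuth = atan2(E, N) = atan2(-0.006533, +0.02467) = 345.2° ≈ 345°.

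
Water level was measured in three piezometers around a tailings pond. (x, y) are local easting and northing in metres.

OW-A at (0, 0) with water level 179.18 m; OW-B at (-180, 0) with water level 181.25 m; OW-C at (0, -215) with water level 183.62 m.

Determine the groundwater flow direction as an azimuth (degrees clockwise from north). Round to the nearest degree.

029°

∂h/∂x = (181.25 − 179.18) / (-180 − 0) = -0.01150
∂h/∂y = (183.62 − 179.18) / (-215 − 0) = -0.02065
Flow direction (−∇h) has components (+0.01150 E, +0.02065 N).
Azimuth = atan2(E, N) = atan2(+0.01150, +0.02065) = 29.1° ≈ 029°.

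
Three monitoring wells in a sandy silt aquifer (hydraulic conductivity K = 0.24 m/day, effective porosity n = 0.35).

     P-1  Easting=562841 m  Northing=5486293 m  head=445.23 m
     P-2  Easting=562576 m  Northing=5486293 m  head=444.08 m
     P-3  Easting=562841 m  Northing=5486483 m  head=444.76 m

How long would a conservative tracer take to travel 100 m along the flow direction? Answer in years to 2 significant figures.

80 years

∂h/∂x = (444.08 − 445.23) / (562576 − 562841) = +0.004340
∂h/∂y = (444.76 − 445.23) / (5486483 − 5486293) = -0.002474
|∇h| = √(0.004340² + -0.002474²) = 0.004996
Seepage velocity v = K·i/n = 0.24 × 0.004996 / 0.35 = 0.003426 m/day.
t = 100 / 0.003426 = 2.919e+04 days = 79.9 years.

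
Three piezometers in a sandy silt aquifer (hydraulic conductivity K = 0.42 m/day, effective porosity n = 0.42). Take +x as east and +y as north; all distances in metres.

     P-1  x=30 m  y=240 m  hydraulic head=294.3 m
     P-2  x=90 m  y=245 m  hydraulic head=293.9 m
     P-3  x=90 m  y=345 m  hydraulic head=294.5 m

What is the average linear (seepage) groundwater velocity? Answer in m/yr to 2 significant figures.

Taking P-1 as reference: P-2−P-1 = (60, 5, -0.4); P-3−P-1 = (60, 105, +0.2).
Determinant of the coordinate differences = 60·105 − 60·5 = 6000.
∂h/∂x = [(-0.4)·105 − (+0.2)·5] / 6000 = -0.007167
∂h/∂y = [60·(+0.2) − 60·(-0.4)] / 6000 = +0.006000
|∇h| = √(-0.007167² + 0.006000²) = 0.009347
Seepage velocity v = K·i/n = 0.42 × 0.009347 / 0.42 = 0.009347 m/day = 3.414 m/yr.

3.4 m/yr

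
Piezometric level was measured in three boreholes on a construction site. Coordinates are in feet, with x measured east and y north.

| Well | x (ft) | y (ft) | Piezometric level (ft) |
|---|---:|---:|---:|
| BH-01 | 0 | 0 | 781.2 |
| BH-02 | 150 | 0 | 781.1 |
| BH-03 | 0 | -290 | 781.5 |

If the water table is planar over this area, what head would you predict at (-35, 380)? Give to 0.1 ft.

∂h/∂x = (781.1 − 781.2) / (150 − 0) = -0.0006667
∂h/∂y = (781.5 − 781.2) / (-290 − 0) = -0.001034
h(-35, 380) = 781.2 + (-0.0006667)·(-35) + (-0.001034)·(380) = 781.2 +0.023 -0.393 = 780.830 ft.

780.8 ft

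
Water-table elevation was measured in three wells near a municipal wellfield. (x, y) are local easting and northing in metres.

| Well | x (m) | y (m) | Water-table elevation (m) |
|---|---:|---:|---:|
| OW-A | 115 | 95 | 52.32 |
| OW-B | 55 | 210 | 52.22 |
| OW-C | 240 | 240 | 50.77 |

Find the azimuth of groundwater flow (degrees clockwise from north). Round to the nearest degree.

057°

With h = a·x + b·y + c and OW-A as origin, the differences give:
  (-60)·a + 115·b = -0.10
  125·a + 145·b = -1.55
Eliminate b (×145 and ×115, subtract): -23075·a = 163.750 → a = ∂h/∂x = -0.007096
Back-substitute: b = ∂h/∂y = -0.004572.
Flow direction (−∇h) has components (+0.007096 E, +0.004572 N).
Azimuth = atan2(E, N) = atan2(+0.007096, +0.004572) = 57.2° ≈ 057°.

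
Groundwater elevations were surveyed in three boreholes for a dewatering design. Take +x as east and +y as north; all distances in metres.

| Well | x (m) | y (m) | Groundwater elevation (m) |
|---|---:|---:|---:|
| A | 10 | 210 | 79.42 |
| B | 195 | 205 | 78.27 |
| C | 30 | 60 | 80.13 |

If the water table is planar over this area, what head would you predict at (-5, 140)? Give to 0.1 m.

With h = a·x + b·y + c and A as origin, the differences give:
  185·a + (-5)·b = -1.15
  20·a + (-150)·b = +0.71
Eliminate b (×(-150) and ×(-5), subtract): -27650·a = 176.050 → a = ∂h/∂x = -0.006367
Back-substitute: b = ∂h/∂y = -0.005582.
h(-5, 140) = 79.42 + (-0.006367)·(-15) + (-0.005582)·(-70) = 79.42 +0.096 +0.391 = 79.906 m.

79.9 m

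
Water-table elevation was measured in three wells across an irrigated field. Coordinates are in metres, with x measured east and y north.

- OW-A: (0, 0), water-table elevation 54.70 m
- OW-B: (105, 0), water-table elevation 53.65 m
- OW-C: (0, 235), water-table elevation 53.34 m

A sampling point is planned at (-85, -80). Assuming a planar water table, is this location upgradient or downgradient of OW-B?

∂h/∂x = (53.65 − 54.70) / (105 − 0) = -0.01000
∂h/∂y = (53.34 − 54.70) / (235 − 0) = -0.005787
Head at (-85, -80) = 54.70 + (-0.01000)·(-85) + (-0.005787)·(-80) = 56.01 m.
That is higher than the 53.65 m at OW-B, so the point is upgradient.

upgradient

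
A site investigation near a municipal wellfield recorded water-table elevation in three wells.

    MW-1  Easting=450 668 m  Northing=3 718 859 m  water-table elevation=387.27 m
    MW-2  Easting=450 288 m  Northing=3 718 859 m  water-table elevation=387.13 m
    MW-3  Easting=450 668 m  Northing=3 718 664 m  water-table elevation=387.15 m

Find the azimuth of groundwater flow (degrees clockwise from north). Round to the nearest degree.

211°

∂h/∂x = (387.13 − 387.27) / (450288 − 450668) = +0.0003684
∂h/∂y = (387.15 − 387.27) / (3718664 − 3718859) = +0.0006154
Flow direction (−∇h) has components (-0.0003684 E, -0.0006154 N).
Azimuth = atan2(E, N) = atan2(-0.0003684, -0.0006154) = 210.9° ≈ 211°.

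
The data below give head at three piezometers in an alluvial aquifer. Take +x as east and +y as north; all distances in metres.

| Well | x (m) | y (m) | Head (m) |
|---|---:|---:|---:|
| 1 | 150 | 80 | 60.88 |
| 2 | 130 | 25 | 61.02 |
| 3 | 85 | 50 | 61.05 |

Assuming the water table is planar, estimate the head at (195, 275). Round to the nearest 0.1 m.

Differences from 1: to 2 (Δx, Δy, Δh) = (-20, -55, +0.14); to 3 = (-65, -30, +0.17).
Solve a·Δx + b·Δy = Δh: det = (-20)·(-30) − (-65)·(-55) = -2975.
∂h/∂x = [(+0.14)·(-30) − (+0.17)·(-55)] / -2975 = -0.001731
∂h/∂y = [(-20)·(+0.17) − (-65)·(+0.14)] / -2975 = -0.001916
h(195, 275) = 60.88 + (-0.001731)·(45) + (-0.001916)·(195) = 60.88 -0.078 -0.374 = 60.428 m.

60.4 m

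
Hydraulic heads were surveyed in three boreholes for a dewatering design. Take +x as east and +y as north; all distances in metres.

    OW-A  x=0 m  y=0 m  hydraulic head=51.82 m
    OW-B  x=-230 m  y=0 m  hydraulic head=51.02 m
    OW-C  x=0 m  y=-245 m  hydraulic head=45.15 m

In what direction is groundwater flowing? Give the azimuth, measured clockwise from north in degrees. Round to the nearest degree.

∂h/∂x = (51.02 − 51.82) / (-230 − 0) = +0.003478
∂h/∂y = (45.15 − 51.82) / (-245 − 0) = +0.02722
Flow direction (−∇h) has components (-0.003478 E, -0.02722 N).
Azimuth = atan2(E, N) = atan2(-0.003478, -0.02722) = 187.3° ≈ 187°.

187°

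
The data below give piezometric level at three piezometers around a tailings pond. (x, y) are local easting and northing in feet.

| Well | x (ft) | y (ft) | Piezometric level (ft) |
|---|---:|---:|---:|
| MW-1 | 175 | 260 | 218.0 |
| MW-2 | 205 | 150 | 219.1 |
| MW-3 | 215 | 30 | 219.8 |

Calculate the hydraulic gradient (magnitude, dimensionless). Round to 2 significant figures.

Taking MW-1 as reference: MW-2−MW-1 = (30, -110, +1.1); MW-3−MW-1 = (40, -230, +1.8).
Solve a·Δx + b·Δy = Δh: det = 30·(-230) − 40·(-110) = -2500.
∂h/∂x = [(+1.1)·(-230) − (+1.8)·(-110)] / -2500 = +0.02200
∂h/∂y = [30·(+1.8) − 40·(+1.1)] / -2500 = -0.004000
|∇h| = √(0.02200² + -0.004000²) = 0.02236

0.022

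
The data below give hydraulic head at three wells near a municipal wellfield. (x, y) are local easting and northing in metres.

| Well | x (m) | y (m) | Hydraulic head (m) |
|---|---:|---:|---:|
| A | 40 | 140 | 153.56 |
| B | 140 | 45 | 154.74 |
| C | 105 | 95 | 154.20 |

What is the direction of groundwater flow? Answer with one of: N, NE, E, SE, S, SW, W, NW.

NW

Taking A as reference: B−A = (100, -95, +1.18); C−A = (65, -45, +0.64).
Solve a·Δx + b·Δy = Δh: det = 100·(-45) − 65·(-95) = 1675.
∂h/∂x = [(+1.18)·(-45) − (+0.64)·(-95)] / 1675 = +0.004597
∂h/∂y = [100·(+0.64) − 65·(+1.18)] / 1675 = -0.007582
Flow = −∇h = (-0.004597 east, +0.007582 north), which points northwest.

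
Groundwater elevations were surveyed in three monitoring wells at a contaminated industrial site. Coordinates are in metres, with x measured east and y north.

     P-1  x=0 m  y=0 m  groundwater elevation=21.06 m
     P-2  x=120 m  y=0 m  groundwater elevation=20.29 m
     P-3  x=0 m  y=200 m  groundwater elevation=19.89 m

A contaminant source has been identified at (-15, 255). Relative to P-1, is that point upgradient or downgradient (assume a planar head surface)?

downgradient

∂h/∂x = (20.29 − 21.06) / (120 − 0) = -0.006417
∂h/∂y = (19.89 − 21.06) / (200 − 0) = -0.005850
Head at (-15, 255) = 21.06 + (-0.006417)·(-15) + (-0.005850)·(255) = 19.66 m.
That is lower than the 21.06 m at P-1, so the point is downgradient.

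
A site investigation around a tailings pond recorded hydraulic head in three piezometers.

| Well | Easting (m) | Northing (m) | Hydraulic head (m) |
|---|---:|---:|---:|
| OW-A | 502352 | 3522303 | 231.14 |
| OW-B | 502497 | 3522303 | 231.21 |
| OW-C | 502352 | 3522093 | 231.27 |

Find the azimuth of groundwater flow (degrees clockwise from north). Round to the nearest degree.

322°

∂h/∂x = (231.21 − 231.14) / (502497 − 502352) = +0.0004828
∂h/∂y = (231.27 − 231.14) / (3522093 − 3522303) = -0.0006190
Flow direction (−∇h) has components (-0.0004828 E, +0.0006190 N).
Azimuth = atan2(E, N) = atan2(-0.0004828, +0.0006190) = 322.1° ≈ 322°.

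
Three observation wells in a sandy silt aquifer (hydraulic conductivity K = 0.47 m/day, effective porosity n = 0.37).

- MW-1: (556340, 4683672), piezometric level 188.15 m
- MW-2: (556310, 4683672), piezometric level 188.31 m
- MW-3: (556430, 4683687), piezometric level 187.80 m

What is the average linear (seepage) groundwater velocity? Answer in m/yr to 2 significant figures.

Taking MW-1 as reference: MW-2−MW-1 = (-30, 0, +0.16); MW-3−MW-1 = (90, 15, -0.35).
Solve a·Δx + b·Δy = Δh: det = (-30)·15 − 90·0 = -450.
∂h/∂x = [(+0.16)·15 − (-0.35)·0] / -450 = -0.005333
∂h/∂y = [(-30)·(-0.35) − 90·(+0.16)] / -450 = +0.008667
|∇h| = √(-0.005333² + 0.008667²) = 0.01018
Seepage velocity v = K·i/n = 0.47 × 0.01018 / 0.37 = 0.01293 m/day = 4.723 m/yr.

4.7 m/yr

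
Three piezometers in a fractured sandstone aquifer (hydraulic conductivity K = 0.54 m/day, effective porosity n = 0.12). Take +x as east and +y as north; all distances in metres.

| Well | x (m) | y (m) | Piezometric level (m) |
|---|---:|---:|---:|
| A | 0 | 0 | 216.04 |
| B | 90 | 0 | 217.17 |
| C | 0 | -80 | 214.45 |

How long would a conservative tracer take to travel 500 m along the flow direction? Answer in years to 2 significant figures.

∂h/∂x = (217.17 − 216.04) / (90 − 0) = +0.01256
∂h/∂y = (214.45 − 216.04) / (-80 − 0) = +0.01988
|∇h| = √(0.01256² + 0.01988²) = 0.02352
Seepage velocity v = K·i/n = 0.54 × 0.02352 / 0.12 = 0.1058 m/day.
t = 500 / 0.1058 = 4726 days = 12.9 years.

13 years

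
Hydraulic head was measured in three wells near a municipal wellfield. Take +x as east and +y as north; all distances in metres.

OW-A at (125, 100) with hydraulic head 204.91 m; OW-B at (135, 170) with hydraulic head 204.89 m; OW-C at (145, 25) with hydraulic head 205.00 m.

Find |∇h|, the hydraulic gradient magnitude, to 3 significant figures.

Taking OW-A as reference: OW-B−OW-A = (10, 70, -0.02); OW-C−OW-A = (20, -75, +0.09).
Determinant of the coordinate differences = 10·(-75) − 20·70 = -2150.
∂h/∂x = [(-0.02)·(-75) − (+0.09)·70] / -2150 = +0.002233
∂h/∂y = [10·(+0.09) − 20·(-0.02)] / -2150 = -0.0006047
|∇h| = √(0.002233² + -0.0006047²) = 0.002313

0.00231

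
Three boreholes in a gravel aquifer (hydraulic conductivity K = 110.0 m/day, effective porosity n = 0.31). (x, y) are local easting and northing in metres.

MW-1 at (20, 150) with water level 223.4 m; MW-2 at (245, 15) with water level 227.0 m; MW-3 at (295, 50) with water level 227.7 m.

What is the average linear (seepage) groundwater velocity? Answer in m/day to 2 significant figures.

Differences from MW-1: to MW-2 (Δx, Δy, Δh) = (225, -135, +3.6); to MW-3 = (275, -100, +4.3).
Determinant of the coordinate differences = 225·(-100) − 275·(-135) = 14625.
∂h/∂x = [(+3.6)·(-100) − (+4.3)·(-135)] / 14625 = +0.01508
∂h/∂y = [225·(+4.3) − 275·(+3.6)] / 14625 = -0.001538
|∇h| = √(0.01508² + -0.001538²) = 0.01516
Seepage velocity v = K·i/n = 110.0 × 0.01516 / 0.31 = 5.379 m/day.

5.4 m/day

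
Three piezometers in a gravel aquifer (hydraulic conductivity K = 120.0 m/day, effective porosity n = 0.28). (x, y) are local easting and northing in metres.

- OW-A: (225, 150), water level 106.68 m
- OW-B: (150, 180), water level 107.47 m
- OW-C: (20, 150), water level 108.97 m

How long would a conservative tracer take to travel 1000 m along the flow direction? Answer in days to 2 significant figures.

210 days

With h = a·x + b·y + c and OW-A as origin, the differences give:
  (-75)·a + 30·b = +0.79
  (-205)·a + 0·b = +2.29
Eliminate b (×0 and ×30, subtract): 6150·a = -68.700 → a = ∂h/∂x = -0.01117
Back-substitute: b = ∂h/∂y = -0.001593.
|∇h| = √(-0.01117² + -0.001593²) = 0.01128
Seepage velocity v = K·i/n = 120.0 × 0.01128 / 0.28 = 4.834 m/day.
t = 1000 / 4.834 = 206.9 days.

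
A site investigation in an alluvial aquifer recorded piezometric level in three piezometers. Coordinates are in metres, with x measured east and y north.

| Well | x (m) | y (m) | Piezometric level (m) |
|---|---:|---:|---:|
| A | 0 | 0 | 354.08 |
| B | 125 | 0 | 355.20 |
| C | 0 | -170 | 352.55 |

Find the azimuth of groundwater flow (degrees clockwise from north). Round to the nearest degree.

225°

∂h/∂x = (355.20 − 354.08) / (125 − 0) = +0.008960
∂h/∂y = (352.55 − 354.08) / (-170 − 0) = +0.009000
Flow direction (−∇h) has components (-0.008960 E, -0.009000 N).
Azimuth = atan2(E, N) = atan2(-0.008960, -0.009000) = 224.9° ≈ 225°.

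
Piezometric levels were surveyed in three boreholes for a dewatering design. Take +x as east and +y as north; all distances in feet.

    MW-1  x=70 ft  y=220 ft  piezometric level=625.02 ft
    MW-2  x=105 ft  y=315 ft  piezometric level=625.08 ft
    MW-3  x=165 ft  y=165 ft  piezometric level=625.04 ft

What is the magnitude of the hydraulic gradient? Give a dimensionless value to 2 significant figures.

0.00066

Taking MW-1 as reference: MW-2−MW-1 = (35, 95, +0.06); MW-3−MW-1 = (95, -55, +0.02).
Solve a·Δx + b·Δy = Δh: det = 35·(-55) − 95·95 = -10950.
∂h/∂x = [(+0.06)·(-55) − (+0.02)·95] / -10950 = +0.0004749
∂h/∂y = [35·(+0.02) − 95·(+0.06)] / -10950 = +0.0004566
|∇h| = √(0.0004749² + 0.0004566²) = 0.0006588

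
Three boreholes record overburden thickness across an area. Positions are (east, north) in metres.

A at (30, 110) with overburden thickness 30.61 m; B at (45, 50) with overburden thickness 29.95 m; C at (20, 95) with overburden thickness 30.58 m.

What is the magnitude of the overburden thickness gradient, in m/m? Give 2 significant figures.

0.013 m/m

Differences from A: to B (Δx, Δy, Δh) = (15, -60, -0.66); to C = (-10, -15, -0.03).
Determinant of the coordinate differences = 15·(-15) − (-10)·(-60) = -825.
∂d/∂x = [(-0.66)·(-15) − (-0.03)·(-60)] / -825 = -0.009818
∂d/∂y = [15·(-0.03) − (-10)·(-0.66)] / -825 = +0.008545
|∇f| = √(-0.009818² + 0.008545²) = 0.01302 m/m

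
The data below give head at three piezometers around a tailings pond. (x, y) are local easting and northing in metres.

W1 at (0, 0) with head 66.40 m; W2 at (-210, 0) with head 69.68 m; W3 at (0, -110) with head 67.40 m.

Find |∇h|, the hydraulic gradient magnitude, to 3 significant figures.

∂h/∂x = (69.68 − 66.40) / (-210 − 0) = -0.01562
∂h/∂y = (67.40 − 66.40) / (-110 − 0) = -0.009091
|∇h| = √(-0.01562² + -0.009091²) = 0.01807

0.0181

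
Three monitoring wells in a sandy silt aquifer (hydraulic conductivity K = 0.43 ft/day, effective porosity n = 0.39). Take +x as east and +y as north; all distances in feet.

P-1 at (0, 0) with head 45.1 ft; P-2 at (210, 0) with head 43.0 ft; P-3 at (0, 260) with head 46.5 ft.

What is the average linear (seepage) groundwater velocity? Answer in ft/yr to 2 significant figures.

∂h/∂x = (43.0 − 45.1) / (210 − 0) = -0.01000
∂h/∂y = (46.5 − 45.1) / (260 − 0) = +0.005385
|∇h| = √(-0.01000² + 0.005385²) = 0.01136
Seepage velocity v = K·i/n = 0.43 × 0.01136 / 0.39 = 0.01253 ft/day = 4.577 ft/yr.

4.6 ft/yr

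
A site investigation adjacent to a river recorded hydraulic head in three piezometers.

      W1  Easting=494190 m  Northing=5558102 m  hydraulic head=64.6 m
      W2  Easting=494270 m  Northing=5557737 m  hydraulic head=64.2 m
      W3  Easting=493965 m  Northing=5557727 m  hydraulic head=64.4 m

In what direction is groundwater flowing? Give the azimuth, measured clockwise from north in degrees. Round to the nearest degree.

144°

Taking W1 as reference: W2−W1 = (80, -365, -0.4); W3−W1 = (-225, -375, -0.2).
Solve a·Δx + b·Δy = Δh: det = 80·(-375) − (-225)·(-365) = -112125.
∂h/∂x = [(-0.4)·(-375) − (-0.2)·(-365)] / -112125 = -0.0006867
∂h/∂y = [80·(-0.2) − (-225)·(-0.4)] / -112125 = +0.0009454
Flow direction (−∇h) has components (+0.0006867 E, -0.0009454 N).
Azimuth = atan2(E, N) = atan2(+0.0006867, -0.0009454) = 144.0° ≈ 144°.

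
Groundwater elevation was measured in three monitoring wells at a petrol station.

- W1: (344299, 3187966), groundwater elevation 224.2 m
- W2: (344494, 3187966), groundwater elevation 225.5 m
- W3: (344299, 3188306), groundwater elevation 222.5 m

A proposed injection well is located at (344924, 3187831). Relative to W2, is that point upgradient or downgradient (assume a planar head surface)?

∂h/∂x = (225.5 − 224.2) / (344494 − 344299) = +0.006667
∂h/∂y = (222.5 − 224.2) / (3188306 − 3187966) = -0.005000
Head at (344924, 3187831) = 224.2 + (+0.006667)·(625) + (-0.005000)·(-135) = 229.04 m.
That is higher than the 225.5 m at W2, so the point is upgradient.

upgradient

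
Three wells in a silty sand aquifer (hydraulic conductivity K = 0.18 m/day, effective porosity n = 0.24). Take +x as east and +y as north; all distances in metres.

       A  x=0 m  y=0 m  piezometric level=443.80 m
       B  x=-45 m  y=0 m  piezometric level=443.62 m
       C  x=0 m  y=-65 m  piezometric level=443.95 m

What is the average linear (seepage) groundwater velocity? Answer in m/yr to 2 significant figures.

∂h/∂x = (443.62 − 443.80) / (-45 − 0) = +0.004000
∂h/∂y = (443.95 − 443.80) / (-65 − 0) = -0.002308
|∇h| = √(0.004000² + -0.002308²) = 0.004618
Seepage velocity v = K·i/n = 0.18 × 0.004618 / 0.24 = 0.003463 m/day = 1.265 m/yr.

1.3 m/yr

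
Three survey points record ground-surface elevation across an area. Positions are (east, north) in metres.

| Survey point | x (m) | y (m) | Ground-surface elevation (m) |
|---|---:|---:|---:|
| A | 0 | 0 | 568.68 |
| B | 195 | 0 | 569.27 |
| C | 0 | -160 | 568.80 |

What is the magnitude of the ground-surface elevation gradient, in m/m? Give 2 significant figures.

0.0031 m/m

∂z/∂x = (569.27 − 568.68) / (195 − 0) = +0.003026
∂z/∂y = (568.80 − 568.68) / (-160 − 0) = -0.0007500
|∇f| = √(0.003026² + -0.0007500²) = 0.003118 m/m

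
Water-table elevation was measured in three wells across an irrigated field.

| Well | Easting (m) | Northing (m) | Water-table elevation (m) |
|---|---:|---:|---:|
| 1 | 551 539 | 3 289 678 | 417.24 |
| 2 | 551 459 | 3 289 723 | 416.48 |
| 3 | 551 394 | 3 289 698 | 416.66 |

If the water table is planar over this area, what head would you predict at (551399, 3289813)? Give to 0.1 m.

415.2 m

With h = a·x + b·y + c and 1 as origin, the differences give:
  (-80)·a + 45·b = -0.76
  (-145)·a + 20·b = -0.58
Eliminate b (×20 and ×45, subtract): 4925·a = 10.900 → a = ∂h/∂x = +0.002213
Back-substitute: b = ∂h/∂y = -0.01295.
h(551399, 3289813) = 417.24 + (+0.002213)·(-140) + (-0.01295)·(135) = 417.24 -0.310 -1.749 = 415.181 m.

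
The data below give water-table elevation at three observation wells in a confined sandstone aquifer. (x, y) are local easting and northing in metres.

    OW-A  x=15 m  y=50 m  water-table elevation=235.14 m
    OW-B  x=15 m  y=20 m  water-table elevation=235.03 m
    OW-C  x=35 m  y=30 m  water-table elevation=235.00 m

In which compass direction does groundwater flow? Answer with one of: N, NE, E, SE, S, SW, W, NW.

SE

With h = a·x + b·y + c and OW-A as origin, the differences give:
  0·a + (-30)·b = -0.11
  20·a + (-20)·b = -0.14
Eliminate b (×(-20) and ×(-30), subtract): 600·a = -2.000 → a = ∂h/∂x = -0.003333
Back-substitute: b = ∂h/∂y = +0.003667.
Flow = −∇h = (+0.003333 east, -0.003667 north), which points southeast.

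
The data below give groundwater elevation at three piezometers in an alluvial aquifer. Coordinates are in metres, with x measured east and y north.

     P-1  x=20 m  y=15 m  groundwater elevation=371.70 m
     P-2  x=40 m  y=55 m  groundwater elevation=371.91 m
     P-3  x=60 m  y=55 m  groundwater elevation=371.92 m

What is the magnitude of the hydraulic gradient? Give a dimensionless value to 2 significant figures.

Three-point gradient (reference P-1): Δ to P-2 = (20, 40, +0.21), Δ to P-3 = (40, 40, +0.22).
∂h/∂x = +0.0005000, ∂h/∂y = +0.005000 (det = -800).
|∇h| = √(0.0005000² + 0.005000²) = 0.005025

0.0050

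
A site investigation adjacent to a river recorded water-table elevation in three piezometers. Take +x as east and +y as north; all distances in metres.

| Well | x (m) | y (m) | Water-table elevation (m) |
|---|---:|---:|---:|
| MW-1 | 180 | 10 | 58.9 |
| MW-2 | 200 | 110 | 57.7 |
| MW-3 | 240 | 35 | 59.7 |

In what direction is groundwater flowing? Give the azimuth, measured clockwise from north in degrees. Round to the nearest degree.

Differences from MW-1: to MW-2 (Δx, Δy, Δh) = (20, 100, -1.2); to MW-3 = (60, 25, +0.8).
Determinant of the coordinate differences = 20·25 − 60·100 = -5500.
∂h/∂x = [(-1.2)·25 − (+0.8)·100] / -5500 = +0.02000
∂h/∂y = [20·(+0.8) − 60·(-1.2)] / -5500 = -0.01600
Flow direction (−∇h) has components (-0.02000 E, +0.01600 N).
Azimuth = atan2(E, N) = atan2(-0.02000, +0.01600) = 308.7° ≈ 309°.

309°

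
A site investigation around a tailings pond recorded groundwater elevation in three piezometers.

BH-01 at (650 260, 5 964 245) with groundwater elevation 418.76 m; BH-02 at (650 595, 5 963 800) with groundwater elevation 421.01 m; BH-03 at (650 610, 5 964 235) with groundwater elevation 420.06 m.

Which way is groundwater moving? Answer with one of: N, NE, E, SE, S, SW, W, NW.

NW

With h = a·x + b·y + c and BH-01 as origin, the differences give:
  335·a + (-445)·b = +2.25
  350·a + (-10)·b = +1.30
Eliminate b (×(-10) and ×(-445), subtract): 152400·a = 556.000 → a = ∂h/∂x = +0.003648
Back-substitute: b = ∂h/∂y = -0.002310.
Flow = −∇h = (-0.003648 east, +0.002310 north), which points northwest.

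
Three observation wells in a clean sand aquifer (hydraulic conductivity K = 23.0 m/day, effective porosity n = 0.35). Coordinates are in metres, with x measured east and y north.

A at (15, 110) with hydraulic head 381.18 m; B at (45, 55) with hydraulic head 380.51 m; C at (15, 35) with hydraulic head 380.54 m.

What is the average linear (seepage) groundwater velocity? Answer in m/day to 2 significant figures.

0.71 m/day

With h = a·x + b·y + c and A as origin, the differences give:
  30·a + (-55)·b = -0.67
  0·a + (-75)·b = -0.64
Eliminate b (×(-75) and ×(-55), subtract): -2250·a = 15.050 → a = ∂h/∂x = -0.006689
Back-substitute: b = ∂h/∂y = +0.008533.
|∇h| = √(-0.006689² + 0.008533²) = 0.01084
Seepage velocity v = K·i/n = 23.0 × 0.01084 / 0.35 = 0.7123 m/day.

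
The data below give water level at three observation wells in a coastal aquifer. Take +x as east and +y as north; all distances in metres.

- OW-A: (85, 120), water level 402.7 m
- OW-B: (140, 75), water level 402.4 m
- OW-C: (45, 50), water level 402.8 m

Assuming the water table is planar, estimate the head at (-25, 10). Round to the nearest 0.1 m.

Differences from OW-A: to OW-B (Δx, Δy, Δh) = (55, -45, -0.3); to OW-C = (-40, -70, +0.1).
Determinant of the coordinate differences = 55·(-70) − (-40)·(-45) = -5650.
∂h/∂x = [(-0.3)·(-70) − (+0.1)·(-45)] / -5650 = -0.004513
∂h/∂y = [55·(+0.1) − (-40)·(-0.3)] / -5650 = +0.001150
h(-25, 10) = 402.7 + (-0.004513)·(-110) + (+0.001150)·(-110) = 402.7 +0.496 -0.127 = 403.070 m.

403.1 m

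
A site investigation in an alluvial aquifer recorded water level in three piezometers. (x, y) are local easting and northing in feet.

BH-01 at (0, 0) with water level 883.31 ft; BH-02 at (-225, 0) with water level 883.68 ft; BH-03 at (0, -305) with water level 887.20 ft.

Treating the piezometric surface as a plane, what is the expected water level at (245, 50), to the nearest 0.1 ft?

∂h/∂x = (883.68 − 883.31) / (-225 − 0) = -0.001644
∂h/∂y = (887.20 − 883.31) / (-305 − 0) = -0.01275
h(245, 50) = 883.31 + (-0.001644)·(245) + (-0.01275)·(50) = 883.31 -0.403 -0.638 = 882.269 ft.

882.3 ft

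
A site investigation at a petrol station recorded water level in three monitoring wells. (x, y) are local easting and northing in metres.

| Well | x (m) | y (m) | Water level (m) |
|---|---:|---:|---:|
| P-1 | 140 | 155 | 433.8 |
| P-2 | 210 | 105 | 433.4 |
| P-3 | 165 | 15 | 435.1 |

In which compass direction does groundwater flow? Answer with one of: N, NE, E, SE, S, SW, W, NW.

NE

Differences from P-1: to P-2 (Δx, Δy, Δh) = (70, -50, -0.4); to P-3 = (25, -140, +1.3).
Solve a·Δx + b·Δy = Δh: det = 70·(-140) − 25·(-50) = -8550.
∂h/∂x = [(-0.4)·(-140) − (+1.3)·(-50)] / -8550 = -0.01415
∂h/∂y = [70·(+1.3) − 25·(-0.4)] / -8550 = -0.01181
Flow = −∇h = (+0.01415 east, +0.01181 north), which points northeast.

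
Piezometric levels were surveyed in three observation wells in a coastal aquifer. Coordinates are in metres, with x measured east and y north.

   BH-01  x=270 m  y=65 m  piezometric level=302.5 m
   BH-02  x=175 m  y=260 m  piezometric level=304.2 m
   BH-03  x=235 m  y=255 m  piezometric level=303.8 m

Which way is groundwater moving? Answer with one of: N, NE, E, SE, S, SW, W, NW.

SE

Three-point gradient (reference BH-01): Δ to BH-02 = (-95, 195, +1.7), Δ to BH-03 = (-35, 190, +1.3).
∂h/∂x = -0.006192, ∂h/∂y = +0.005702 (det = -11225).
Flow = −∇h = (+0.006192 east, -0.005702 north), which points southeast.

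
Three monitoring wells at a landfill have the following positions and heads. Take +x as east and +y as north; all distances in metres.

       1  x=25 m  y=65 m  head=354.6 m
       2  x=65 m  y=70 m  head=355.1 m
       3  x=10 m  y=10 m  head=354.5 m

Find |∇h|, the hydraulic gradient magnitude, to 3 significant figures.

Differences from 1: to 2 (Δx, Δy, Δh) = (40, 5, +0.5); to 3 = (-15, -55, -0.1).
Solve a·Δx + b·Δy = Δh: det = 40·(-55) − (-15)·5 = -2125.
∂h/∂x = [(+0.5)·(-55) − (-0.1)·5] / -2125 = +0.01271
∂h/∂y = [40·(-0.1) − (-15)·(+0.5)] / -2125 = -0.001647
|∇h| = √(0.01271² + -0.001647²) = 0.01282

0.0128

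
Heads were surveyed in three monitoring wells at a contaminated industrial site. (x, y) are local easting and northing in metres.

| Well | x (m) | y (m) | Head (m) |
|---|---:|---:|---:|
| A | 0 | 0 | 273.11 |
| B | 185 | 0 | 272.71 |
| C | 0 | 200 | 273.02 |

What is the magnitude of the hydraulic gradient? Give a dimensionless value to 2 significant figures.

0.0022

∂h/∂x = (272.71 − 273.11) / (185 − 0) = -0.002162
∂h/∂y = (273.02 − 273.11) / (200 − 0) = -0.0004500
|∇h| = √(-0.002162² + -0.0004500²) = 0.002208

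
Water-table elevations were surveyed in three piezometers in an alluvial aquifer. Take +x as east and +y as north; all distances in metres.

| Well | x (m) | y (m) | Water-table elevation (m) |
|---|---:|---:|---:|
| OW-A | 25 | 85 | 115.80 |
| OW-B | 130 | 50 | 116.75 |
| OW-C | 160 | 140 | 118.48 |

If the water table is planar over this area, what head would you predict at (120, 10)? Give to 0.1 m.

With h = a·x + b·y + c and OW-A as origin, the differences give:
  105·a + (-35)·b = +0.95
  135·a + 55·b = +2.68
Eliminate b (×55 and ×(-35), subtract): 10500·a = 146.050 → a = ∂h/∂x = +0.01391
Back-substitute: b = ∂h/∂y = +0.01459.
h(120, 10) = 115.80 + (+0.01391)·(95) + (+0.01459)·(-75) = 115.80 +1.321 -1.094 = 116.027 m.

116.0 m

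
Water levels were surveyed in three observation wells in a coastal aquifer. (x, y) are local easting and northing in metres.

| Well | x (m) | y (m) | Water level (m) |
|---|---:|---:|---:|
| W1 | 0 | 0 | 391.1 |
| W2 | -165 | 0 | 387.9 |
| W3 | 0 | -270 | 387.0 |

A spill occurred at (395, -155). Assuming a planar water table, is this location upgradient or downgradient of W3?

∂h/∂x = (387.9 − 391.1) / (-165 − 0) = +0.01939
∂h/∂y = (387.0 − 391.1) / (-270 − 0) = +0.01519
Head at (395, -155) = 391.1 + (+0.01939)·(395) + (+0.01519)·(-155) = 396.41 m.
That is higher than the 387.0 m at W3, so the point is upgradient.

upgradient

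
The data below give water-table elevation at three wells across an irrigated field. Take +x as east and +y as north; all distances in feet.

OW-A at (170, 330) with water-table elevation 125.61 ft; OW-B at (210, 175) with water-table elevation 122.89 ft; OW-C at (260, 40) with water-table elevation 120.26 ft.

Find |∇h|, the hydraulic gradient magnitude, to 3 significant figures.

Differences from OW-A: to OW-B (Δx, Δy, Δh) = (40, -155, -2.72); to OW-C = (90, -290, -5.35).
Determinant of the coordinate differences = 40·(-290) − 90·(-155) = 2350.
∂h/∂x = [(-2.72)·(-290) − (-5.35)·(-155)] / 2350 = -0.01721
∂h/∂y = [40·(-5.35) − 90·(-2.72)] / 2350 = +0.01311
|∇h| = √(-0.01721² + 0.01311²) = 0.02163

0.0216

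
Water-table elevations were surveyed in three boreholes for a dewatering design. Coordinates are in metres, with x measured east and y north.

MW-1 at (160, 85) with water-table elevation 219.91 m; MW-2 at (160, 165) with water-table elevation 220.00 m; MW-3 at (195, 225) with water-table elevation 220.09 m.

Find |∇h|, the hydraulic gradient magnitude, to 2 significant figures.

0.0013

Differences from MW-1: to MW-2 (Δx, Δy, Δh) = (0, 80, +0.09); to MW-3 = (35, 140, +0.18).
Determinant of the coordinate differences = 0·140 − 35·80 = -2800.
∂h/∂x = [(+0.09)·140 − (+0.18)·80] / -2800 = +0.0006429
∂h/∂y = [0·(+0.18) − 35·(+0.09)] / -2800 = +0.001125
|∇h| = √(0.0006429² + 0.001125²) = 0.001296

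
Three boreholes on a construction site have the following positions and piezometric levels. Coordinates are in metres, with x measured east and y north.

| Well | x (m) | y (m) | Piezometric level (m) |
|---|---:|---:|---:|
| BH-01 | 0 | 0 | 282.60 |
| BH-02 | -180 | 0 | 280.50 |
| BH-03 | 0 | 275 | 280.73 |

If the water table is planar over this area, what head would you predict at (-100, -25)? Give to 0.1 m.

281.6 m

∂h/∂x = (280.50 − 282.60) / (-180 − 0) = +0.01167
∂h/∂y = (280.73 − 282.60) / (275 − 0) = -0.006800
h(-100, -25) = 282.60 + (+0.01167)·(-100) + (-0.006800)·(-25) = 282.60 -1.167 +0.170 = 281.603 m.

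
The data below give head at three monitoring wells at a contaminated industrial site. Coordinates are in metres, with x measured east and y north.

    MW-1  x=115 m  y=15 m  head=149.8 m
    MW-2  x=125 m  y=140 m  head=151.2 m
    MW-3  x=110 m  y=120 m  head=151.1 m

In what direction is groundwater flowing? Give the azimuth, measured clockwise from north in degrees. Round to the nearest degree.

Taking MW-1 as reference: MW-2−MW-1 = (10, 125, +1.4); MW-3−MW-1 = (-5, 105, +1.3).
Solve a·Δx + b·Δy = Δh: det = 10·105 − (-5)·125 = 1675.
∂h/∂x = [(+1.4)·105 − (+1.3)·125] / 1675 = -0.009254
∂h/∂y = [10·(+1.3) − (-5)·(+1.4)] / 1675 = +0.01194
Flow direction (−∇h) has components (+0.009254 E, -0.01194 N).
Azimuth = atan2(E, N) = atan2(+0.009254, -0.01194) = 142.2° ≈ 142°.

142°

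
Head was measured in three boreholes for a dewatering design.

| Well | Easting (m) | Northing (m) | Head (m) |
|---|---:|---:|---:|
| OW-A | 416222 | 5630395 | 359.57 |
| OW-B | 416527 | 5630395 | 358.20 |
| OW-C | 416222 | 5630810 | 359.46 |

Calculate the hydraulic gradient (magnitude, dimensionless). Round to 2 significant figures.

0.0045

∂h/∂x = (358.20 − 359.57) / (416527 − 416222) = -0.004492
∂h/∂y = (359.46 − 359.57) / (5630810 − 5630395) = -0.0002651
|∇h| = √(-0.004492² + -0.0002651²) = 0.0045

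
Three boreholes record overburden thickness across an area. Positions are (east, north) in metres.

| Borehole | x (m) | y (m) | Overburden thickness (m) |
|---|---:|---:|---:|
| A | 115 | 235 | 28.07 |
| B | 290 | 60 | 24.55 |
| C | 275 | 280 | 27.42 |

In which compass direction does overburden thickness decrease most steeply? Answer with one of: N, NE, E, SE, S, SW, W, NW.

SE

With d = a·x + b·y + c and A as origin, the differences give:
  175·a + (-175)·b = -3.52
  160·a + 45·b = -0.65
Eliminate b (×45 and ×(-175), subtract): 35875·a = -272.150 → a = ∂d/∂x = -0.007586
Back-substitute: b = ∂d/∂y = +0.01253.
Steepest decrease is along −∇f = (+0.007586 E, -0.01253 N) → southeast.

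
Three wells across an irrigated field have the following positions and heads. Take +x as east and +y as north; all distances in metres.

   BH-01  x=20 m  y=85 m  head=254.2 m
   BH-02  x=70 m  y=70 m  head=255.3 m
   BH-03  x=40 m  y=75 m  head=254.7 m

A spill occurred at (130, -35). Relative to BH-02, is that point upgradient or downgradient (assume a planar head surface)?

Differences from BH-01: to BH-02 (Δx, Δy, Δh) = (50, -15, +1.1); to BH-03 = (20, -10, +0.5).
Solve a·Δx + b·Δy = Δh: det = 50·(-10) − 20·(-15) = -200.
∂h/∂x = [(+1.1)·(-10) − (+0.5)·(-15)] / -200 = +0.01750
∂h/∂y = [50·(+0.5) − 20·(+1.1)] / -200 = -0.01500
Head at (130, -35) = 254.2 + (+0.01750)·(110) + (-0.01500)·(-120) = 257.92 m.
That is higher than the 255.3 m at BH-02, so the point is upgradient.

upgradient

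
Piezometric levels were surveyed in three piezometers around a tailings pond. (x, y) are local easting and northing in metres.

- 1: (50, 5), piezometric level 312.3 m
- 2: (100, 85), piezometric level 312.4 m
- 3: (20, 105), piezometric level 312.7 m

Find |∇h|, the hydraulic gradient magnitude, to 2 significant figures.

Taking 1 as reference: 2−1 = (50, 80, +0.1); 3−1 = (-30, 100, +0.4).
Solve a·Δx + b·Δy = Δh: det = 50·100 − (-30)·80 = 7400.
∂h/∂x = [(+0.1)·100 − (+0.4)·80] / 7400 = -0.002973
∂h/∂y = [50·(+0.4) − (-30)·(+0.1)] / 7400 = +0.003108
|∇h| = √(-0.002973² + 0.003108²) = 0.004301

0.0043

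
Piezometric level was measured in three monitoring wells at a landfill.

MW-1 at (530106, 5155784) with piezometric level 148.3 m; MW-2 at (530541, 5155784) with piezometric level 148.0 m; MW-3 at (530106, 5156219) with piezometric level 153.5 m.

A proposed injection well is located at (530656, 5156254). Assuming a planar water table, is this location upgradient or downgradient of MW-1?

upgradient

∂h/∂x = (148.0 − 148.3) / (530541 − 530106) = -0.0006897
∂h/∂y = (153.5 − 148.3) / (5156219 − 5155784) = +0.01195
Head at (530656, 5156254) = 148.3 + (-0.0006897)·(550) + (+0.01195)·(470) = 153.54 m.
That is higher than the 148.3 m at MW-1, so the point is upgradient.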